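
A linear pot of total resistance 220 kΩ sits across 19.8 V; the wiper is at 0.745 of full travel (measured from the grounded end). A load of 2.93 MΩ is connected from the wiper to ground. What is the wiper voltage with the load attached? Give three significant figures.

The wiper splits the pot into (1−α)R = 56.10 kΩ above and αR = 163.9 kΩ below.
Lower section ‖ load = 155.2 kΩ.
V_wiper = 19.8 × 155.2/(56.10 + 155.2) = 14.5 V.

V ≈ 14.5 V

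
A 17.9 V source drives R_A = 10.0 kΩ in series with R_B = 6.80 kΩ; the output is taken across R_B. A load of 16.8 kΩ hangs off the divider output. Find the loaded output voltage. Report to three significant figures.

The load sits in parallel with R_B: R_B‖R_L = (6.80 × 16.8) / (6.80 + 16.8) = 4.841 kΩ.
V_out = 17.9 × 4.841 / (10.0 + 4.841) = 17.9 × 4.841/14.84 = 5.84 V.

V_out ≈ 5.84 V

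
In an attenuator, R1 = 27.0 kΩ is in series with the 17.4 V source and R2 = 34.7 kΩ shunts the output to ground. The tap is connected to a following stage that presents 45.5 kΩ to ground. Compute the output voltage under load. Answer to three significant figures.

V_out ≈ 7.34 V

The load sits in parallel with R2: R2‖R_L = (34.7 × 45.5) / (34.7 + 45.5) = 19.69 kΩ.
V_out = 17.4 × 19.69 / (27.0 + 19.69) = 17.4 × 19.69/46.69 = 7.34 V.
(Unloaded it would have been 9.79 V.)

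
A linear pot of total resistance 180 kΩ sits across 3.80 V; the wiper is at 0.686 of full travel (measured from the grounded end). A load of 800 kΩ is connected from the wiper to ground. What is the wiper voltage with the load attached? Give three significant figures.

V ≈ 2.49 V

The wiper splits the pot into (1−α)R = 56.52 kΩ above and αR = 123.5 kΩ below.
Lower section ‖ load = 107.0 kΩ.
V_wiper = 3.80 × 107.0/(56.52 + 107.0) = 2.49 V.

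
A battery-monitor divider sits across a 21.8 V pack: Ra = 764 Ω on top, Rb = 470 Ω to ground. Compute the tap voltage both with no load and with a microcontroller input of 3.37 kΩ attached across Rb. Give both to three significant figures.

Unloaded: 8.30 V; loaded: 7.64 V

Open-circuit: V = 21.8 × 470/(764 + 470) = 8.30 V.
With the load, Rb becomes Rb‖R_L = 412.5 Ω, so V = 21.8 × 412.5/1176 = 7.64 V.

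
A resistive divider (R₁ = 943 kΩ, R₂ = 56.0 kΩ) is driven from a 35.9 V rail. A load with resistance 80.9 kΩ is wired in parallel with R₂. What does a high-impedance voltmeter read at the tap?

V_out ≈ 1.22 V

The load sits in parallel with R₂: R₂‖R_L = (56.0 × 80.9) / (56.0 + 80.9) = 33.09 kΩ.
V_out = 35.9 × 33.09 / (943 + 33.09) = 35.9 × 33.09/976.1 = 1.22 V.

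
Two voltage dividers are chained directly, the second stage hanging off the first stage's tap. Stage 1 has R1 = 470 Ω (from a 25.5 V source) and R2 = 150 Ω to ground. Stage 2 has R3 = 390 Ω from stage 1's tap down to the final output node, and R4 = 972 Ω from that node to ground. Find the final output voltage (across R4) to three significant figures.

V_out ≈ 4.06 V

Stage 2 presents R3+R4 = 1362 Ω as a load on stage 1's tap.
Stage 1's lower leg becomes R2‖(R3+R4) = 135.1 Ω, so V_mid = 25.5 × 135.1/605.1 = 5.694 V.
Stage 2 is itself unloaded: V_out = V_mid × R4/(R3+R4) = 5.694 × 972/1362 = 4.06 V.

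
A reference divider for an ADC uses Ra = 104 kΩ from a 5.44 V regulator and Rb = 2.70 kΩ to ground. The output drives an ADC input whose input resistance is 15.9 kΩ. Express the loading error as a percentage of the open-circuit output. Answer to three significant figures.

14.2 %

Unloaded V = 5.44 × 2.70/106.7 = 0.13766 V.
Loaded: Rb‖R_L = 2.308 kΩ, giving V = 5.44 × 2.308/106.3 = 0.11811 V.
Drop = (0.13766 − 0.11811) / 0.13766 = 14.2 %.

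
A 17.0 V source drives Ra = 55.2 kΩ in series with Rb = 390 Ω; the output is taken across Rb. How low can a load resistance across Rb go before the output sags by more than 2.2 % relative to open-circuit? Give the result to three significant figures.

Output resistance R_th = Ra‖Rb = (55200 × 390)/55590 = 387.3 Ω.
The fractional drop is R_th/(R_th + R_L); requiring this ≤ 0.0220 gives R_L ≥ R_th(1/0.0220 − 1) = 387.3 × 44.45 = 17.2 kΩ.

R_L(min) ≈ 17.2 kΩ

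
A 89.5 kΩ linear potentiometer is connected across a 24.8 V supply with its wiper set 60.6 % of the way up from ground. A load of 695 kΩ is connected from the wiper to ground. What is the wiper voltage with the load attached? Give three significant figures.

The wiper splits the pot into (1−α)R = 35.26 kΩ above and αR = 54.24 kΩ below.
Lower section ‖ load = 50.31 kΩ.
V_wiper = 24.8 × 50.31/(35.26 + 50.31) = 14.6 V.

V ≈ 14.6 V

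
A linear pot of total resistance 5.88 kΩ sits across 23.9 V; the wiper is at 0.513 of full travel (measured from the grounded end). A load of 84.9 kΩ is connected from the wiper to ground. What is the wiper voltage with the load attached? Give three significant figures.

V ≈ 12.1 V

The wiper splits the pot into (1−α)R = 2.864 kΩ above and αR = 3.016 kΩ below.
Lower section ‖ load = 2.913 kΩ.
V_wiper = 23.9 × 2.913/(2.864 + 2.913) = 12.1 V.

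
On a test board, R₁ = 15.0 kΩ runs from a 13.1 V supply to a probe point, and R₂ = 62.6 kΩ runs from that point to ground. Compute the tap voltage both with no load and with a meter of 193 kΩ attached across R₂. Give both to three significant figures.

Open-circuit: V = 13.1 × 62.6/(15.0 + 62.6) = 10.6 V.
With the load, R₂ becomes R₂‖R_L = 47.27 kΩ, so V = 13.1 × 47.27/62.27 = 9.94 V.

Unloaded: 10.6 V; loaded: 9.94 V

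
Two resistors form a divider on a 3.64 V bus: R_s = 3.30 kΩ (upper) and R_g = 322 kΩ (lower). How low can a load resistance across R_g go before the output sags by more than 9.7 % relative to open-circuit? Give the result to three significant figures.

R_L(min) ≈ 30.4 kΩ

Output resistance R_th = R_s‖R_g = (3.30 × 322)/325.3 = 3.267 kΩ.
The fractional drop is R_th/(R_th + R_L); requiring this ≤ 0.0970 gives R_L ≥ R_th(1/0.0970 − 1) = 3.267 × 9.309 = 30.4 kΩ.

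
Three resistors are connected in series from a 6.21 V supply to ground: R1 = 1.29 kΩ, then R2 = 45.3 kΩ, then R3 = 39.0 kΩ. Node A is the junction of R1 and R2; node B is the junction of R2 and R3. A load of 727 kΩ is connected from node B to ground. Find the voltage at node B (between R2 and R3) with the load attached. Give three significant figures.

At node B, R3 is in parallel with the load: R3‖R_L = 37.01 kΩ.
Below node A the resistance is R2 + (R3‖R_L) = 82.31 kΩ, so V_A = 6.21 × 82.31/83.60 = 6.114 V.
Then V_B = V_A × (R3‖R_L)/(R2 + R3‖R_L) = 6.114 × 37.01/82.31 = 2.75 V.

V ≈ 2.75 V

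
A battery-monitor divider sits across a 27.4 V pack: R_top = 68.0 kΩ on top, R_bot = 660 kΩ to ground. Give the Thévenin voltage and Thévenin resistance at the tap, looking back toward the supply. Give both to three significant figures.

V_th = 24.8 V, R_th = 61.6 kΩ

V_th is the open-circuit tap voltage: 27.4 × 660/(68.0 + 660) = 24.8 V.
With the supply zeroed, R_top and R_bot appear in parallel from the tap: R_th = R_top‖R_bot = (68.0 × 660)/728.0 = 61.6 kΩ.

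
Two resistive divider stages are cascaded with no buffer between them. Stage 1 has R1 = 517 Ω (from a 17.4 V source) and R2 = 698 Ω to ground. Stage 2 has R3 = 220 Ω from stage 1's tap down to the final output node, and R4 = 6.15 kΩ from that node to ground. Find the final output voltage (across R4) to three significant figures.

V_out ≈ 9.22 V

Stage 2 presents R3+R4 = 6370 Ω as a load on stage 1's tap.
Stage 1's lower leg becomes R2‖(R3+R4) = 629.1 Ω, so V_mid = 17.4 × 629.1/1146 = 9.551 V.
Stage 2 is itself unloaded: V_out = V_mid × R4/(R3+R4) = 9.551 × 6150/6370 = 9.22 V.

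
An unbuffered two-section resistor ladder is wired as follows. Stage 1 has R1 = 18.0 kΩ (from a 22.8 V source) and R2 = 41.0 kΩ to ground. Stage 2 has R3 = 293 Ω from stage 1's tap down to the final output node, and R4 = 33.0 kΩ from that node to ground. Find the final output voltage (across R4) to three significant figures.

Stage 2 presents R3+R4 = 33290 Ω as a load on stage 1's tap.
Stage 1's lower leg becomes R2‖(R3+R4) = 18370 Ω, so V_mid = 22.8 × 18370/36370 = 11.52 V.
Stage 2 is itself unloaded: V_out = V_mid × R4/(R3+R4) = 11.52 × 33000/33290 = 11.4 V.

V_out ≈ 11.4 V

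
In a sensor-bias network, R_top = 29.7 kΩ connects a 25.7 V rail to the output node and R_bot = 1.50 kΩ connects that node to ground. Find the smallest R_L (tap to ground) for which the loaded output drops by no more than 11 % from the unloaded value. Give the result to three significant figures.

R_L(min) ≈ 11.6 kΩ

Output resistance R_th = R_top‖R_bot = (29.7 × 1.50)/31.20 = 1.428 kΩ.
The fractional drop is R_th/(R_th + R_L); requiring this ≤ 0.110 gives R_L ≥ R_th(1/0.110 − 1) = 1.428 × 8.091 = 11.6 kΩ.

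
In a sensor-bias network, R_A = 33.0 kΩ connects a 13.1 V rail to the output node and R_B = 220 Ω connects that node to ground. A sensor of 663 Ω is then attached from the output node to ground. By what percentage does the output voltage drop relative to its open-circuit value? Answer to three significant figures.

The divider's output (Thévenin) resistance is R_A‖R_B = 218.5 Ω.
Fractional drop under load = R_th/(R_th + R_L) = 218.5 / (218.5 + 663) = 0.2479.
So the output falls by 24.8 %.

24.8 %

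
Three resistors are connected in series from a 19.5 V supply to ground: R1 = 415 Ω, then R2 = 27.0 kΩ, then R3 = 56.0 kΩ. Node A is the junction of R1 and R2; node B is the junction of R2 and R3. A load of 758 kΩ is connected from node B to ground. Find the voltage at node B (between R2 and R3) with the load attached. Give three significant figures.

At node B, R3 is in parallel with the load: R3‖R_L = 52150 Ω.
Below node A the resistance is R2 + (R3‖R_L) = 79150 Ω, so V_A = 19.5 × 79150/79560 = 19.40 V.
Then V_B = V_A × (R3‖R_L)/(R2 + R3‖R_L) = 19.40 × 52150/79150 = 12.8 V.

V ≈ 12.8 V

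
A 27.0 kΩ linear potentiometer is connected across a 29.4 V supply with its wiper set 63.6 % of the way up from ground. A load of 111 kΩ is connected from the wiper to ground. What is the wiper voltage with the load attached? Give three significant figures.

The wiper splits the pot into (1−α)R = 9.828 kΩ above and αR = 17.17 kΩ below.
Lower section ‖ load = 14.87 kΩ.
V_wiper = 29.4 × 14.87/(9.828 + 14.87) = 17.7 V.

V ≈ 17.7 V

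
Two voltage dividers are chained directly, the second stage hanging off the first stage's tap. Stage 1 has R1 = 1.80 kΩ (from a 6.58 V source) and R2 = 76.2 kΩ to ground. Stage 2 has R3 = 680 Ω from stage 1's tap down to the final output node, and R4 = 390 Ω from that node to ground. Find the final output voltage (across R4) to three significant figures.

V_out ≈ 0.886 V

Stage 2 presents R3+R4 = 1070 Ω as a load on stage 1's tap.
Stage 1's lower leg becomes R2‖(R3+R4) = 1055 Ω, so V_mid = 6.58 × 1055/2855 = 2.432 V.
Stage 2 is itself unloaded: V_out = V_mid × R4/(R3+R4) = 2.432 × 390/1070 = 0.886 V.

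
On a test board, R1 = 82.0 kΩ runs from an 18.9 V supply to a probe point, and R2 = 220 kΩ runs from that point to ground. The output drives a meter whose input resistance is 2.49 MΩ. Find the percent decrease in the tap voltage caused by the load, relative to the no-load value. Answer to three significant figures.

2.34 %

The divider's output (Thévenin) resistance is R1‖R2 = 59.74 kΩ.
Fractional drop under load = R_th/(R_th + R_L) = 59.74 / (59.74 + 2490) = 0.02343.
So the output falls by 2.34 %.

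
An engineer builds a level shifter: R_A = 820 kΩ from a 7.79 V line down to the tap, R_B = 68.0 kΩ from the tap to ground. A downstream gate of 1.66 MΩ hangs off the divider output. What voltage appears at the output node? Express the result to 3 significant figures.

V_out ≈ 0.575 V

The load sits in parallel with R_B: R_B‖R_L = (68.0 × 1660) / (68.0 + 1660) = 65.32 kΩ.
V_out = 7.79 × 65.32 / (820 + 65.32) = 7.79 × 65.32/885.3 = 0.575 V.
(Unloaded it would have been 0.597 V.)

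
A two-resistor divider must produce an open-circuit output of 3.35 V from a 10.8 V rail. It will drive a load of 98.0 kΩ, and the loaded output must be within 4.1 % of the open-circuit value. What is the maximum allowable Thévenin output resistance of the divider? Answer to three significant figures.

R_th ≤ 4.19 kΩ

Loading drop = R_th/(R_th + R_L) ≤ 0.0410, so R_th ≤ R_L · ε/(1−ε) = 98.0 kΩ × 0.0410/0.9590 = 4.19 kΩ.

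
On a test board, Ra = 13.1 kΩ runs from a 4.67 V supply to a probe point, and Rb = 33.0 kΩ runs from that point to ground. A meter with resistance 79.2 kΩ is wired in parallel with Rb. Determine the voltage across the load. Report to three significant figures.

V_out ≈ 2.99 V

The load sits in parallel with Rb: Rb‖R_L = (33.0 × 79.2) / (33.0 + 79.2) = 23.29 kΩ.
V_out = 4.67 × 23.29 / (13.1 + 23.29) = 4.67 × 23.29/36.39 = 2.99 V.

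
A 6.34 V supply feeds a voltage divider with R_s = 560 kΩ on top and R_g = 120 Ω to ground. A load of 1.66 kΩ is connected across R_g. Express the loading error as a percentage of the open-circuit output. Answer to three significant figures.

6.74 %

The divider's output (Thévenin) resistance is R_s‖R_g = 120.0 Ω.
Fractional drop under load = R_th/(R_th + R_L) = 120.0 / (120.0 + 1660) = 0.06740.
So the output falls by 6.74 %.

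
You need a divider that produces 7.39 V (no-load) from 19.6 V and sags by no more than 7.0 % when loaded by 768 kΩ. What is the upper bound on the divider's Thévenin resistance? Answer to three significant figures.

Loading drop = R_th/(R_th + R_L) ≤ 0.0700, so R_th ≤ R_L · ε/(1−ε) = 768 kΩ × 0.0700/0.9300 = 57.8 kΩ.
(Any R1, R2 with R2/(R1+R2) = 0.377 and R1‖R2 ≤ 57.8 kΩ will meet the spec.)

R_th ≤ 57.8 kΩ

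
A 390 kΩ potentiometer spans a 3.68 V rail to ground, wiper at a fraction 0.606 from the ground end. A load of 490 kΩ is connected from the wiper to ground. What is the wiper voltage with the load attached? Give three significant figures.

The wiper splits the pot into (1−α)R = 153.7 kΩ above and αR = 236.3 kΩ below.
Lower section ‖ load = 159.4 kΩ.
V_wiper = 3.68 × 159.4/(153.7 + 159.4) = 1.87 V.

V ≈ 1.87 V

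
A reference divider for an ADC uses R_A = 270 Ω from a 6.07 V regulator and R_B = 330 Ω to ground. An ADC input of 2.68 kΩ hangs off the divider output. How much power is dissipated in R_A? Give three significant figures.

P ≈ 31.3 mW

Total resistance from the source is R_A + (R_B‖R_L) = 563.8 Ω, so I = 6.07/563.8 Ω = 10.77 mA.
P = I²·R_A = (10.77 mA)² × 270 Ω = 31.3 mW.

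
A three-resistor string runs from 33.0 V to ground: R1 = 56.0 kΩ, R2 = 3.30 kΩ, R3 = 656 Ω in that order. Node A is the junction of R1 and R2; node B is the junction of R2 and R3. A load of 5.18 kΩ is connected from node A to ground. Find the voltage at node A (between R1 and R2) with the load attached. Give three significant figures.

V ≈ 1.27 V

Below node A the series string R2+R3 = 3956 Ω sits in parallel with the 5180 Ω load: 2243 Ω.
V_A = 33.0 × 2243/(56000 + 2243) = 1.27 V.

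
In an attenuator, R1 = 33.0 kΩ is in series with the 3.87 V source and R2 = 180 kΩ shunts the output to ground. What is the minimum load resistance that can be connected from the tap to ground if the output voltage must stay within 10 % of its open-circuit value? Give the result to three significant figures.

Output resistance R_th = R1‖R2 = (33.0 × 180)/213.0 = 27.89 kΩ.
The fractional drop is R_th/(R_th + R_L); requiring this ≤ 0.100 gives R_L ≥ R_th(1/0.100 − 1) = 27.89 × 9.000 = 251 kΩ.

R_L(min) ≈ 251 kΩ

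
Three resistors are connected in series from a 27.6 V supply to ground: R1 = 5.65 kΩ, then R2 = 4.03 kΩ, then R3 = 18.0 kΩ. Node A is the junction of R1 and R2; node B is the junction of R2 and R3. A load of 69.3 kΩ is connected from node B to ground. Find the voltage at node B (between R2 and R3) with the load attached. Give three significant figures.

V ≈ 16.5 V

At node B, R3 is in parallel with the load: R3‖R_L = 14.29 kΩ.
Below node A the resistance is R2 + (R3‖R_L) = 18.32 kΩ, so V_A = 27.6 × 18.32/23.97 = 21.09 V.
Then V_B = V_A × (R3‖R_L)/(R2 + R3‖R_L) = 21.09 × 14.29/18.32 = 16.5 V.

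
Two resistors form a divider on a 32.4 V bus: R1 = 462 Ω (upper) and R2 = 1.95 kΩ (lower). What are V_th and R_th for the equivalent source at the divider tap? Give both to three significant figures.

V_th is the open-circuit tap voltage: 32.4 × 1950/(462 + 1950) = 26.2 V.
With the supply zeroed, R1 and R2 appear in parallel from the tap: R_th = R1‖R2 = (462 × 1950)/2412 = 374 Ω.

V_th = 26.2 V, R_th = 374 Ω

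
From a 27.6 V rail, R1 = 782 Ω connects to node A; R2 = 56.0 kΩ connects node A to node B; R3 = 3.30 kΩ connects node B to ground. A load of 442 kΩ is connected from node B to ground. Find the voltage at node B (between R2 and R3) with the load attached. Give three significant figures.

V ≈ 1.51 V

At node B, R3 is in parallel with the load: R3‖R_L = 3276 Ω.
Below node A the resistance is R2 + (R3‖R_L) = 59280 Ω, so V_A = 27.6 × 59280/60060 = 27.24 V.
Then V_B = V_A × (R3‖R_L)/(R2 + R3‖R_L) = 27.24 × 3276/59280 = 1.51 V.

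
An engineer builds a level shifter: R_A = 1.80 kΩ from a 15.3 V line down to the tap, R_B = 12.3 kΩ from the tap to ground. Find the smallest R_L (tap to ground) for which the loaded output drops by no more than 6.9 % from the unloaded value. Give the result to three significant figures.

Output resistance R_th = R_A‖R_B = (1.80 × 12.3)/14.10 = 1.570 kΩ.
The fractional drop is R_th/(R_th + R_L); requiring this ≤ 0.0690 gives R_L ≥ R_th(1/0.0690 − 1) = 1.570 × 13.49 = 21.2 kΩ.

R_L(min) ≈ 21.2 kΩ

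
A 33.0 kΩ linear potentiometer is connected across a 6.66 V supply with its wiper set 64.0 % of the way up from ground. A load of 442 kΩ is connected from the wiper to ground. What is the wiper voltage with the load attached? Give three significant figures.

V ≈ 4.19 V

The wiper splits the pot into (1−α)R = 11.88 kΩ above and αR = 21.12 kΩ below.
Lower section ‖ load = 20.16 kΩ.
V_wiper = 6.66 × 20.16/(11.88 + 20.16) = 4.19 V.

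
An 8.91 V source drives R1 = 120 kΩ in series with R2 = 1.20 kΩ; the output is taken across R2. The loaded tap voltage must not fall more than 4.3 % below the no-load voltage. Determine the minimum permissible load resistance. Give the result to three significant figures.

R_L(min) ≈ 26.4 kΩ

Output resistance R_th = R1‖R2 = (120 × 1.20)/121.2 = 1.188 kΩ.
The fractional drop is R_th/(R_th + R_L); requiring this ≤ 0.0430 gives R_L ≥ R_th(1/0.0430 − 1) = 1.188 × 22.26 = 26.4 kΩ.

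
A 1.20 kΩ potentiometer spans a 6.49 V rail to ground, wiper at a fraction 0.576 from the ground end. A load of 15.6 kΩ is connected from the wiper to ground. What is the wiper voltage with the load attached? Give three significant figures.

The wiper splits the pot into (1−α)R = 508.8 Ω above and αR = 691.2 Ω below.
Lower section ‖ load = 661.9 Ω.
V_wiper = 6.49 × 661.9/(508.8 + 661.9) = 3.67 V.

V ≈ 3.67 V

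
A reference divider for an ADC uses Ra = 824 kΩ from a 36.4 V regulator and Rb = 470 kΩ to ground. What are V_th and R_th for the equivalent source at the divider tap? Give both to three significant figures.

V_th is the open-circuit tap voltage: 36.4 × 470/(824 + 470) = 13.2 V.
With the supply zeroed, Ra and Rb appear in parallel from the tap: R_th = Ra‖Rb = (824 × 470)/1294 = 299 kΩ.

V_th = 13.2 V, R_th = 299 kΩ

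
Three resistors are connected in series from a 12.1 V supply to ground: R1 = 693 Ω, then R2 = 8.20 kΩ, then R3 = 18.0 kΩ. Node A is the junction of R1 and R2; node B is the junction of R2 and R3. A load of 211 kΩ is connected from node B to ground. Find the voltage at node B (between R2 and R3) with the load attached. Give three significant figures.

At node B, R3 is in parallel with the load: R3‖R_L = 16590 Ω.
Below node A the resistance is R2 + (R3‖R_L) = 24790 Ω, so V_A = 12.1 × 24790/25480 = 11.77 V.
Then V_B = V_A × (R3‖R_L)/(R2 + R3‖R_L) = 11.77 × 16590/24790 = 7.88 V.

V ≈ 7.88 V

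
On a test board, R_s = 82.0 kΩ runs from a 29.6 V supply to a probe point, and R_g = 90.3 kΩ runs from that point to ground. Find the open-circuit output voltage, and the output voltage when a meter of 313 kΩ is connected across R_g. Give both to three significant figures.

Open-circuit: V = 29.6 × 90.3/(82.0 + 90.3) = 15.5 V.
With the load, R_g becomes R_g‖R_L = 70.08 kΩ, so V = 29.6 × 70.08/152.1 = 13.6 V.

Unloaded: 15.5 V; loaded: 13.6 V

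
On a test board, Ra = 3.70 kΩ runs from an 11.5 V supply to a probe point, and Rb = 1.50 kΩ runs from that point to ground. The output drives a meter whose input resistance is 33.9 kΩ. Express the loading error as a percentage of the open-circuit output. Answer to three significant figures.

The divider's output (Thévenin) resistance is Ra‖Rb = 1.067 kΩ.
Fractional drop under load = R_th/(R_th + R_L) = 1.067 / (1.067 + 33.9) = 0.03052.
So the output falls by 3.05 %.

3.05 %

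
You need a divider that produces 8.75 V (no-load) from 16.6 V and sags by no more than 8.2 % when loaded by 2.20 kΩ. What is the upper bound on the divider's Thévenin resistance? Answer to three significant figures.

R_th ≤ 197 Ω

Loading drop = R_th/(R_th + R_L) ≤ 0.0820, so R_th ≤ R_L · ε/(1−ε) = 2.20 kΩ × 0.0820/0.9180 = 197 Ω.
(Any R1, R2 with R2/(R1+R2) = 0.527 and R1‖R2 ≤ 197 Ω will meet the spec.)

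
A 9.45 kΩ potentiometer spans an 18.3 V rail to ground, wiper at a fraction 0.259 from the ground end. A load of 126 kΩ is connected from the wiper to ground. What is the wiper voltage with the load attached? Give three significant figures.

V ≈ 4.67 V

The wiper splits the pot into (1−α)R = 7.002 kΩ above and αR = 2.448 kΩ below.
Lower section ‖ load = 2.401 kΩ.
V_wiper = 18.3 × 2.401/(7.002 + 2.401) = 4.67 V.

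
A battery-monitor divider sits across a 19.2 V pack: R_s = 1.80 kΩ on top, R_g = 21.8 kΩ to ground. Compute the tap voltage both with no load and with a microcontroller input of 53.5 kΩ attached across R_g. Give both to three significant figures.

Unloaded: 17.7 V; loaded: 17.2 V

Open-circuit: V = 19.2 × 21.8/(1.80 + 21.8) = 17.7 V.
With the load, R_g becomes R_g‖R_L = 15.49 kΩ, so V = 19.2 × 15.49/17.29 = 17.2 V.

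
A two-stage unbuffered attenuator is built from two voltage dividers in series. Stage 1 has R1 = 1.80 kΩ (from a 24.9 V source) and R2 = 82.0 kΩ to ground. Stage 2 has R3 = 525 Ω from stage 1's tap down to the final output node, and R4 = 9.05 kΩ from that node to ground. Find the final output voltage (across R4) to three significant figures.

V_out ≈ 19.5 V

Stage 2 presents R3+R4 = 9575 Ω as a load on stage 1's tap.
Stage 1's lower leg becomes R2‖(R3+R4) = 8574 Ω, so V_mid = 24.9 × 8574/10370 = 20.58 V.
Stage 2 is itself unloaded: V_out = V_mid × R4/(R3+R4) = 20.58 × 9050/9575 = 19.5 V.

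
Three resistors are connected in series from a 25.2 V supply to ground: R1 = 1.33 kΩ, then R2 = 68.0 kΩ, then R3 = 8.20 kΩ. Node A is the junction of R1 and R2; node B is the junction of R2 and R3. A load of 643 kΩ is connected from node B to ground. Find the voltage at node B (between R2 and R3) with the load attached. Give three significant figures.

At node B, R3 is in parallel with the load: R3‖R_L = 8.097 kΩ.
Below node A the resistance is R2 + (R3‖R_L) = 76.10 kΩ, so V_A = 25.2 × 76.10/77.43 = 24.77 V.
Then V_B = V_A × (R3‖R_L)/(R2 + R3‖R_L) = 24.77 × 8.097/76.10 = 2.64 V.

V ≈ 2.64 V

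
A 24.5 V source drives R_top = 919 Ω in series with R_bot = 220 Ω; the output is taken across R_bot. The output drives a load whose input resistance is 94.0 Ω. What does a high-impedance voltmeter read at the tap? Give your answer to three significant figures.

The load sits in parallel with R_bot: R_bot‖R_L = (220 × 94.0) / (220 + 94.0) = 65.86 Ω.
V_out = 24.5 × 65.86 / (919 + 65.86) = 24.5 × 65.86/984.9 = 1.64 V.

V_out ≈ 1.64 V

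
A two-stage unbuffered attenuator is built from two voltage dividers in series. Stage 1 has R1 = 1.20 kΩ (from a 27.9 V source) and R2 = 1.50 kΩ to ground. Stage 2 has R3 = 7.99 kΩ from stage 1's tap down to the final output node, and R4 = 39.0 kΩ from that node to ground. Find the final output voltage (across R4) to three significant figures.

Stage 2 presents R3+R4 = 46.99 kΩ as a load on stage 1's tap.
Stage 1's lower leg becomes R2‖(R3+R4) = 1.454 kΩ, so V_mid = 27.9 × 1.454/2.654 = 15.28 V.
Stage 2 is itself unloaded: V_out = V_mid × R4/(R3+R4) = 15.28 × 39.0/46.99 = 12.7 V.

V_out ≈ 12.7 V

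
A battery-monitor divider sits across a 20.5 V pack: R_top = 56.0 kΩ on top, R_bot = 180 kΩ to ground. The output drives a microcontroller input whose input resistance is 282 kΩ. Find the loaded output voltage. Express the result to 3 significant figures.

V_out ≈ 13.6 V

The load sits in parallel with R_bot: R_bot‖R_L = (180 × 282) / (180 + 282) = 109.9 kΩ.
V_out = 20.5 × 109.9 / (56.0 + 109.9) = 20.5 × 109.9/165.9 = 13.6 V.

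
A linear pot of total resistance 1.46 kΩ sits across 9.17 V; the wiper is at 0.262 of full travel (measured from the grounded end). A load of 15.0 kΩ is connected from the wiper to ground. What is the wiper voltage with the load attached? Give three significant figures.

V ≈ 2.36 V

The wiper splits the pot into (1−α)R = 1077 Ω above and αR = 382.5 Ω below.
Lower section ‖ load = 373.0 Ω.
V_wiper = 9.17 × 373.0/(1077 + 373.0) = 2.36 V.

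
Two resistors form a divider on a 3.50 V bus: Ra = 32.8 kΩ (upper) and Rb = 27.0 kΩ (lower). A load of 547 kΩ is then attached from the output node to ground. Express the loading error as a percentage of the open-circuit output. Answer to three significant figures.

2.64 %

The divider's output (Thévenin) resistance is Ra‖Rb = 14.81 kΩ.
Fractional drop under load = R_th/(R_th + R_L) = 14.81 / (14.81 + 547) = 0.02636.
So the output falls by 2.64 %.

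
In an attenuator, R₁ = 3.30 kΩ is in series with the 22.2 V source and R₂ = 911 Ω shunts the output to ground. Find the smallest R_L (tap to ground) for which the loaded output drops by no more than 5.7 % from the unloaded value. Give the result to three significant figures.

Output resistance R_th = R₁‖R₂ = (3300 × 911)/4211 = 713.9 Ω.
The fractional drop is R_th/(R_th + R_L); requiring this ≤ 0.0570 gives R_L ≥ R_th(1/0.0570 − 1) = 713.9 × 16.54 = 11.8 kΩ.

R_L(min) ≈ 11.8 kΩ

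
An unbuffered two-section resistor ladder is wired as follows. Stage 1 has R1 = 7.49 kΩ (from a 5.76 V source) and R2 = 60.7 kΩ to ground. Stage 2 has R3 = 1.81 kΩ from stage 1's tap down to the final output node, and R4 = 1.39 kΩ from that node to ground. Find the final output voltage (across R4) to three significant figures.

Stage 2 presents R3+R4 = 3.200 kΩ as a load on stage 1's tap.
Stage 1's lower leg becomes R2‖(R3+R4) = 3.040 kΩ, so V_mid = 5.76 × 3.040/10.53 = 1.663 V.
Stage 2 is itself unloaded: V_out = V_mid × R4/(R3+R4) = 1.663 × 1.39/3.200 = 0.722 V.

V_out ≈ 0.722 V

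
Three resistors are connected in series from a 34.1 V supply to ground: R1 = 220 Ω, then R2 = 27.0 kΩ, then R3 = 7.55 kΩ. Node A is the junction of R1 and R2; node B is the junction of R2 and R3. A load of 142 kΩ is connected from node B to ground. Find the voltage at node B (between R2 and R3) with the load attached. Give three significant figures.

V ≈ 7.11 V

At node B, R3 is in parallel with the load: R3‖R_L = 7169 Ω.
Below node A the resistance is R2 + (R3‖R_L) = 34170 Ω, so V_A = 34.1 × 34170/34390 = 33.88 V.
Then V_B = V_A × (R3‖R_L)/(R2 + R3‖R_L) = 33.88 × 7169/34170 = 7.11 V.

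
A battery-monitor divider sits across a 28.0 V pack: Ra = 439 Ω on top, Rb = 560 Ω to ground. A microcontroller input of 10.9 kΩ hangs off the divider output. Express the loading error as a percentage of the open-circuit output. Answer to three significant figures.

The divider's output (Thévenin) resistance is Ra‖Rb = 246.1 Ω.
Fractional drop under load = R_th/(R_th + R_L) = 246.1 / (246.1 + 10900) = 0.02208.
So the output falls by 2.21 %.

2.21 %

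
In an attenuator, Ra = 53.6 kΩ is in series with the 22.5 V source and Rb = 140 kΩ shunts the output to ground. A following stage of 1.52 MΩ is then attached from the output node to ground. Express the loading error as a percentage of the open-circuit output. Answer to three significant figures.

The divider's output (Thévenin) resistance is Ra‖Rb = 38.76 kΩ.
Fractional drop under load = R_th/(R_th + R_L) = 38.76 / (38.76 + 1520) = 0.02487.
So the output falls by 2.49 %.

2.49 %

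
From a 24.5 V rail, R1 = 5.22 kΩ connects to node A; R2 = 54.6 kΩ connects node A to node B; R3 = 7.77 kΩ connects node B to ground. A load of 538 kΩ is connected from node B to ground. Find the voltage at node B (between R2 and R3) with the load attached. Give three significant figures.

At node B, R3 is in parallel with the load: R3‖R_L = 7.659 kΩ.
Below node A the resistance is R2 + (R3‖R_L) = 62.26 kΩ, so V_A = 24.5 × 62.26/67.48 = 22.60 V.
Then V_B = V_A × (R3‖R_L)/(R2 + R3‖R_L) = 22.60 × 7.659/62.26 = 2.78 V.

V ≈ 2.78 V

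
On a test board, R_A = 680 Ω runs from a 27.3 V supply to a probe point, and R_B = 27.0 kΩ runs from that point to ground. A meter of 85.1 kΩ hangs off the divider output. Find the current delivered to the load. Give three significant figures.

R_B‖R_L = 20500 Ω; V_out = 27.3 × 20500/21180 = 26.42 V.
I_L = V_out / R_L = 26.42 / 85.1 kΩ = 0.310 mA.

I_L ≈ 0.310 mA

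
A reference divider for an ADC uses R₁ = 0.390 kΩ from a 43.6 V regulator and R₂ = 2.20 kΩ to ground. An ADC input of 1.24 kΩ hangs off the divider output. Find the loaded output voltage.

The load sits in parallel with R₂: R₂‖R_L = (2200 × 1240) / (2200 + 1240) = 793.0 Ω.
V_out = 43.6 × 793.0 / (390 + 793.0) = 43.6 × 793.0/1183 = 29.2 V.
(Unloaded it would have been 37.0 V.)

V_out ≈ 29.2 V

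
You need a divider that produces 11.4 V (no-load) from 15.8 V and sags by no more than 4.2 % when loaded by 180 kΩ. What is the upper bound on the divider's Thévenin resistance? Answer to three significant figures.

R_th ≤ 7.89 kΩ

Loading drop = R_th/(R_th + R_L) ≤ 0.0420, so R_th ≤ R_L · ε/(1−ε) = 180 kΩ × 0.0420/0.9580 = 7.89 kΩ.
(Any R1, R2 with R2/(R1+R2) = 0.722 and R1‖R2 ≤ 7.89 kΩ will meet the spec.)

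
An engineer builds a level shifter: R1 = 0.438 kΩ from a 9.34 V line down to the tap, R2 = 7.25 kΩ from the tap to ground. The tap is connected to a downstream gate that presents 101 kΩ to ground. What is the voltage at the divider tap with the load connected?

The load sits in parallel with R2: R2‖R_L = (7250 × 101000) / (7250 + 101000) = 6764 Ω.
V_out = 9.34 × 6764 / (438 + 6764) = 9.34 × 6764/7202 = 8.77 V.

V_out ≈ 8.77 V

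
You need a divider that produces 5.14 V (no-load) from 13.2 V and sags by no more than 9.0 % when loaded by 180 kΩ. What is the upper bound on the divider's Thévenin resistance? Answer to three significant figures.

Loading drop = R_th/(R_th + R_L) ≤ 0.0900, so R_th ≤ R_L · ε/(1−ε) = 180 kΩ × 0.0900/0.9100 = 17.8 kΩ.
(Any R1, R2 with R2/(R1+R2) = 0.389 and R1‖R2 ≤ 17.8 kΩ will meet the spec.)

R_th ≤ 17.8 kΩ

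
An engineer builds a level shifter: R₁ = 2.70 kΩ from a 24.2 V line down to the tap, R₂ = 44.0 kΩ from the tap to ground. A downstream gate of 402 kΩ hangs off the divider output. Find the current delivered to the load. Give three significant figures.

I_L ≈ 0.0564 mA

R₂‖R_L = 39.66 kΩ; V_out = 24.2 × 39.66/42.36 = 22.66 V.
I_L = V_out / R_L = 22.66 / 402 kΩ = 0.0564 mA.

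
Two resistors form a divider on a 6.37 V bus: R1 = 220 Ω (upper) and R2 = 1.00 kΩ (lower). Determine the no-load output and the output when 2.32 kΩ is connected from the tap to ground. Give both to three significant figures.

Unloaded: 5.22 V; loaded: 4.84 V

Open-circuit: V = 6.37 × 1000/(220 + 1000) = 5.22 V.
With the load, R2 becomes R2‖R_L = 698.8 Ω, so V = 6.37 × 698.8/918.8 = 4.84 V.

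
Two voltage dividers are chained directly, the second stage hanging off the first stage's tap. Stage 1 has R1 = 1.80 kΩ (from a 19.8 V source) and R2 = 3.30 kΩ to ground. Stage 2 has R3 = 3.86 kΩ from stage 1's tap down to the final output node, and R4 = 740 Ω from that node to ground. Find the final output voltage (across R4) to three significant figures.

Stage 2 presents R3+R4 = 4600 Ω as a load on stage 1's tap.
Stage 1's lower leg becomes R2‖(R3+R4) = 1922 Ω, so V_mid = 19.8 × 1922/3722 = 10.22 V.
Stage 2 is itself unloaded: V_out = V_mid × R4/(R3+R4) = 10.22 × 740/4600 = 1.64 V.

V_out ≈ 1.64 V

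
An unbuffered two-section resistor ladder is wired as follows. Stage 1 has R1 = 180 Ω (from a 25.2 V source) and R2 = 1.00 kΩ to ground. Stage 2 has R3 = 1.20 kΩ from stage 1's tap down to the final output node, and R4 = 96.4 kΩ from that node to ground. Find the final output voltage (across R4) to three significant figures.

V_out ≈ 21.1 V

Stage 2 presents R3+R4 = 97600 Ω as a load on stage 1's tap.
Stage 1's lower leg becomes R2‖(R3+R4) = 989.9 Ω, so V_mid = 25.2 × 989.9/1170 = 21.32 V.
Stage 2 is itself unloaded: V_out = V_mid × R4/(R3+R4) = 21.32 × 96400/97600 = 21.1 V.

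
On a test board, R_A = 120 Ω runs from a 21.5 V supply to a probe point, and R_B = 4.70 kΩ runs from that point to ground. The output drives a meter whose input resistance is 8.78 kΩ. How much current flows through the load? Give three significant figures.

I_L ≈ 2.36 mA

R_B‖R_L = 3061 Ω; V_out = 21.5 × 3061/3181 = 20.69 V.
I_L = V_out / R_L = 20.69 / 8.78 kΩ = 2.36 mA.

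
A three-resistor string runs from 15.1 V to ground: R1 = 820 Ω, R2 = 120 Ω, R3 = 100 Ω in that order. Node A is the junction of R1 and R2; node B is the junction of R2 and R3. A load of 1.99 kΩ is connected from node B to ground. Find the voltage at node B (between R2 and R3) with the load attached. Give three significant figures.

At node B, R3 is in parallel with the load: R3‖R_L = 95.22 Ω.
Below node A the resistance is R2 + (R3‖R_L) = 215.2 Ω, so V_A = 15.1 × 215.2/1035 = 3.139 V.
Then V_B = V_A × (R3‖R_L)/(R2 + R3‖R_L) = 3.139 × 95.22/215.2 = 1.39 V.

V ≈ 1.39 V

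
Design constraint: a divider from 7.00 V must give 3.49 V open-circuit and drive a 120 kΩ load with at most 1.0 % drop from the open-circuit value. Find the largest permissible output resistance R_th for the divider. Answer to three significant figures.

Loading drop = R_th/(R_th + R_L) ≤ 0.0100, so R_th ≤ R_L · ε/(1−ε) = 120 kΩ × 0.0100/0.9900 = 1.21 kΩ.

R_th ≤ 1.21 kΩ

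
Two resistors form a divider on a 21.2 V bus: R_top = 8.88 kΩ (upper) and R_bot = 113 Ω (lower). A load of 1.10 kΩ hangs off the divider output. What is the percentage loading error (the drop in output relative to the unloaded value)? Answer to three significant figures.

9.21 %

The divider's output (Thévenin) resistance is R_top‖R_bot = 111.6 Ω.
Fractional drop under load = R_th/(R_th + R_L) = 111.6 / (111.6 + 1100) = 0.09209.
So the output falls by 9.21 %.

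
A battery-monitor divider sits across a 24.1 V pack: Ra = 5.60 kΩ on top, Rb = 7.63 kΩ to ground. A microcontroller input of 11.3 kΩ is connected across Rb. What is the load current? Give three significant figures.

Rb‖R_L = 4.555 kΩ; V_out = 24.1 × 4.555/10.15 = 10.81 V.
I_L = V_out / R_L = 10.81 / 11.3 kΩ = 0.957 mA.

I_L ≈ 0.957 mA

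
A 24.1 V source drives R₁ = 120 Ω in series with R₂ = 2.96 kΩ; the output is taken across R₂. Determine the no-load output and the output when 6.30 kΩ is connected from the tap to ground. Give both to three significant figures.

Open-circuit: V = 24.1 × 2960/(120 + 2960) = 23.2 V.
With the load, R₂ becomes R₂‖R_L = 2014 Ω, so V = 24.1 × 2014/2134 = 22.7 V.

Unloaded: 23.2 V; loaded: 22.7 V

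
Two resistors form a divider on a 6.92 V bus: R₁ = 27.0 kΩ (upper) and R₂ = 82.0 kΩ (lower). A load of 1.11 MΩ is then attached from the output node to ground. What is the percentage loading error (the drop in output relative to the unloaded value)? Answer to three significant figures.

1.80 %

The divider's output (Thévenin) resistance is R₁‖R₂ = 20.31 kΩ.
Fractional drop under load = R_th/(R_th + R_L) = 20.31 / (20.31 + 1110) = 0.01797.
So the output falls by 1.80 %.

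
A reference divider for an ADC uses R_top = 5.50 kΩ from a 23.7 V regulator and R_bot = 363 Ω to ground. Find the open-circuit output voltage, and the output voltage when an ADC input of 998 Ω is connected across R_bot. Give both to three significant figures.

Open-circuit: V = 23.7 × 363/(5500 + 363) = 1.47 V.
With the load, R_bot becomes R_bot‖R_L = 266.2 Ω, so V = 23.7 × 266.2/5766 = 1.09 V.

Unloaded: 1.47 V; loaded: 1.09 V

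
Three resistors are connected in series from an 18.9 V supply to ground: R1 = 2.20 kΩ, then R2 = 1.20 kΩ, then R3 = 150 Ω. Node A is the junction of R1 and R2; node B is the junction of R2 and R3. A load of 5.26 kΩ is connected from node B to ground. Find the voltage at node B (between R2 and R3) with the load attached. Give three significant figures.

At node B, R3 is in parallel with the load: R3‖R_L = 145.8 Ω.
Below node A the resistance is R2 + (R3‖R_L) = 1346 Ω, so V_A = 18.9 × 1346/3546 = 7.174 V.
Then V_B = V_A × (R3‖R_L)/(R2 + R3‖R_L) = 7.174 × 145.8/1346 = 0.777 V.

V ≈ 0.777 V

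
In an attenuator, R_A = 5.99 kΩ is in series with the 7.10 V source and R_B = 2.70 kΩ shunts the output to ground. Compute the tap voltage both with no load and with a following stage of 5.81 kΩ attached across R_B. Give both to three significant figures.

Unloaded: 2.21 V; loaded: 1.67 V

Open-circuit: V = 7.10 × 2.70/(5.99 + 2.70) = 2.21 V.
With the load, R_B becomes R_B‖R_L = 1.843 kΩ, so V = 7.10 × 1.843/7.833 = 1.67 V.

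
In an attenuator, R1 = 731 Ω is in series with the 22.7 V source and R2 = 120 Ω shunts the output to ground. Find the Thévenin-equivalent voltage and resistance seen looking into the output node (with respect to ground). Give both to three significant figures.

V_th = 3.20 V, R_th = 103 Ω

V_th is the open-circuit tap voltage: 22.7 × 120/(731 + 120) = 3.20 V.
With the supply zeroed, R1 and R2 appear in parallel from the tap: R_th = R1‖R2 = (731 × 120)/851.0 = 103 Ω.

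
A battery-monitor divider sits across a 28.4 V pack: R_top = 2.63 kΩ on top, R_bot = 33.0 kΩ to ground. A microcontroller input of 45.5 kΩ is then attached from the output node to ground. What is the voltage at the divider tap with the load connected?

The load sits in parallel with R_bot: R_bot‖R_L = (33.0 × 45.5) / (33.0 + 45.5) = 19.13 kΩ.
V_out = 28.4 × 19.13 / (2.63 + 19.13) = 28.4 × 19.13/21.76 = 25.0 V.

V_out ≈ 25.0 V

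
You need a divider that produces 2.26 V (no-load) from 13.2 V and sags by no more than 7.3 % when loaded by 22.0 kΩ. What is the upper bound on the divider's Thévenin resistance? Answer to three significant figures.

R_th ≤ 1.73 kΩ

Loading drop = R_th/(R_th + R_L) ≤ 0.0730, so R_th ≤ R_L · ε/(1−ε) = 22.0 kΩ × 0.0730/0.9270 = 1.73 kΩ.
(Any R1, R2 with R2/(R1+R2) = 0.171 and R1‖R2 ≤ 1.73 kΩ will meet the spec.)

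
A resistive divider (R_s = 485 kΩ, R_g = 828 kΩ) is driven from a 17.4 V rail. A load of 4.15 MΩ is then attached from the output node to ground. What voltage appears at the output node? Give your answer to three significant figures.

The load sits in parallel with R_g: R_g‖R_L = (828 × 4150) / (828 + 4150) = 690.3 kΩ.
V_out = 17.4 × 690.3 / (485 + 690.3) = 17.4 × 690.3/1175 = 10.2 V.

V_out ≈ 10.2 V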